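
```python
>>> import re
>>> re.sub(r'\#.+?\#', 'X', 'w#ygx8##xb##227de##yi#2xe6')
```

'wXXXX2xe6'

Each match is replaced by 'X'.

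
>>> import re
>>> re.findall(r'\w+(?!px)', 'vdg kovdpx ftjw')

The negative lookaround is zero-width — it rules out positions where the adjacent text would match, without consuming anything.
Matches: at [0:3] → 'vdg'; at [4:10] → 'kovdpx'; at [11:15] → 'ftjw'.
Since nothing is captured, `findall` lists the 3 matched substrings directly.

['vdg', 'kovdpx', 'ftjw']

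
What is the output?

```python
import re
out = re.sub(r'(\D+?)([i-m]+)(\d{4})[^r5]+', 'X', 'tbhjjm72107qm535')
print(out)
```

X535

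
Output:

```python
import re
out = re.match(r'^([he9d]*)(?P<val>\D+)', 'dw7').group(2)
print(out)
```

w

The match spans [0:2] → 'dw'.
Captured: group 1 = 'd', group 2 = 'w'.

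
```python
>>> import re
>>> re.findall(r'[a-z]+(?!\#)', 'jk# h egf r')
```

['j', 'h', 'egf', 'r']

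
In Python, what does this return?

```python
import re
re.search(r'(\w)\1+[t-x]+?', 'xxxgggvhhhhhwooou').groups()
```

The backreference `\1` re-matches whatever the first group consumed, character for character.
`re.search` tries every starting position until one works.
The match spans [0:3] → 'xxx'.
Captured: group 1 = 'x'.

('x',)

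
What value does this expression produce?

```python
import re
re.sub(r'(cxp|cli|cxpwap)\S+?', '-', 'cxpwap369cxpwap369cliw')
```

Alternation tries branches left to right and keeps the first one that lets the overall match succeed at that position.
Every occurrence is swapped for '-'.

'-ap369-ap369-'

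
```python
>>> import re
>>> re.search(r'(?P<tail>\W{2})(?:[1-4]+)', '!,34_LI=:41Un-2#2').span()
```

(0, 4)

Pattern: exactly 2 of a non-word character (captured as 'tail'); then one or more of a character in [1-4] (non-capturing group).
`re.search` scans for the first position where the pattern succeeds.
The match spans [0:4] → '!,34'.
Captured: group 1 = '!,'.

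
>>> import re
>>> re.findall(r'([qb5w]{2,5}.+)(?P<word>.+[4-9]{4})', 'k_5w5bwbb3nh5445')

[('5w5bwbb3n', 'h5445')]

Pattern: 2 to 5 of one of [qb5w], then one or more of any character (captured); then one or more of any character, then exactly 4 of a character in [4-9] (captured as 'word').
Walking the string: at [2:16] match '5w5bwbb3nh5445', groups = ('5w5bwbb3n', 'h5445').
`findall` packs the 2 group values into a tuple for every match.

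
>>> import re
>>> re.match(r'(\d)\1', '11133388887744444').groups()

('1',)

`\1` is not a pattern — it's the concrete string captured by group 1, re-applied verbatim.
`re.match` won't scan ahead — the pattern has to work from the very first character.
The match spans [0:2] → '11'.
Captured: group 1 = '1'.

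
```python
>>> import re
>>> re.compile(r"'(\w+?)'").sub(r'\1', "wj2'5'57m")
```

Matches: at [3:6] → "'5'".
The replacement refers to a captured group, so each match is rewritten using its own captured text.

'wj2557m'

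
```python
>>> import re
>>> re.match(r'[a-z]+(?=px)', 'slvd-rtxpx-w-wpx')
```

Because the assertion is zero-width, the text it checks is not consumed and won't appear in the result.
`match` is anchored at position 0; if the pattern doesn't fit there, it returns None.
Here position 0 doesn't satisfy it, so the call returns None.

None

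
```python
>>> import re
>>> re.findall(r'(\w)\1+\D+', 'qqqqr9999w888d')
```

['q', '9', '8']

`\1` has to match the exact text group 1 already captured.
One capturing group, so `findall` returns just the captured substring from each match — 3 in all.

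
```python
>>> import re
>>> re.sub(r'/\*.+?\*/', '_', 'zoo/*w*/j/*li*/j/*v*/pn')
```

'zoo_j_j_pn'

Matches: at [3:8] → '/*w*/'; at [9:15] → '/*li*/'; at [16:21] → '/*v*/'.
Every occurrence is swapped for '_'.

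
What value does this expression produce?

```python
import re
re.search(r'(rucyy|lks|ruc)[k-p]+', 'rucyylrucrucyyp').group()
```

'rucyyl'

`re.search` scans for the first position where the pattern succeeds.
The match spans [0:6] → 'rucyyl'.
Captured: group 1 = 'rucyy'.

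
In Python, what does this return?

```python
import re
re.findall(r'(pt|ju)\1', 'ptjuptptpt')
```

['pt']

`\1` has to match the exact text group 1 already captured.
Scanning left to right: at [4:8] match 'ptpt', group 1 = 'pt'.
With a single group, `findall` returns only what that group captured — 1 item.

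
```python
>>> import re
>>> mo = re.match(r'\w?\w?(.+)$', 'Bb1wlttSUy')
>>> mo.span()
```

With `match`, the pattern is implicitly anchored at the beginning.
The match spans [0:10] → 'Bb1wlttSUy'.

(0, 10)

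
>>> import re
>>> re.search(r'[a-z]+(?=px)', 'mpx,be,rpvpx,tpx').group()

The `(?=…)`/`(?<=…)` assertion just peeks at neighbouring text; it doesn't advance the match position.
`search` walks the string left to right and returns the first match it finds.
The match spans [0:1] → 'm'.

'm'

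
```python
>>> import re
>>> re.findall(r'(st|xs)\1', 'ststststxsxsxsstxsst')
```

['st', 'st', 'xs']

After group 1 captures some text, `\1` only succeeds where that same text appears again.
Walking the string: at [0:4] match 'stst', group 1 = 'st'; at [4:8] match 'stst', group 1 = 'st'; at [8:12] match 'xsxs', group 1 = 'xs'.
One capturing group, so `findall` returns just the captured substring from each match — 3 in all.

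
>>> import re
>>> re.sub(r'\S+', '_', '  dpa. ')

This matches one or more of a non-whitespace character.
Each match is replaced by '_'.

'  _ '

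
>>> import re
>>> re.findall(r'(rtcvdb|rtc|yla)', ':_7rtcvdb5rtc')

['rtcvdb', 'rtc']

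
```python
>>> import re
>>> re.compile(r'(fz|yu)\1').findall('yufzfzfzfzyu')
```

['fz', 'fz']

The backreference `\1` re-matches whatever the first group consumed, character for character.
One capturing group, so `findall` returns just the captured substring from each match — 2 in all.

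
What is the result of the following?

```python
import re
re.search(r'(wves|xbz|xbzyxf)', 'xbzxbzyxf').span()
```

`re.search` scans for the first position where the pattern succeeds.
The match spans [0:3] → 'xbz'.
Captured: group 1 = 'xbz'.

(0, 3)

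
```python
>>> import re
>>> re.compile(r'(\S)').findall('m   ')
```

Pattern: a non-whitespace character (captured).
Matches: at [0:1] match 'm', group 1 = 'm'.
One capturing group, so `findall` returns just the captured substring from the one match — 1 in all.

['m']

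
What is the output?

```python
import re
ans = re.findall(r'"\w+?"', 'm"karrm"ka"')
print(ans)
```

Walking the string: at [1:8] → '"karrm"'.
Since nothing is captured, `findall` lists the 1 matched substring directly.

['"karrm"']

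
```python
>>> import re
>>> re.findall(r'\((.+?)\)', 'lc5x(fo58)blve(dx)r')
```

Lazy quantifiers expand one character at a time until the remainder of the pattern can match.
Walking the string: at [4:10] match '(fo58)', group 1 = 'fo58'; at [14:18] match '(dx)', group 1 = 'dx'.
With a single group, `findall` returns only what that group captured — 2 items.

['fo58', 'dx']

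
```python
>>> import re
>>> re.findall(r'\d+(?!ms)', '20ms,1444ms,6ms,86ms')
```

['2', '144', '8']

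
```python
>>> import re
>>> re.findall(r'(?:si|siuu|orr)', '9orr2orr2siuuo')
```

['orr', 'orr', 'si']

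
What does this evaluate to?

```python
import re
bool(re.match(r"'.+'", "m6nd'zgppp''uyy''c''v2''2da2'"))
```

`match` is anchored at position 0; if the pattern doesn't fit there, it returns None.
Here position 0 doesn't satisfy it, so the call returns None, and `bool(None)` is False.

False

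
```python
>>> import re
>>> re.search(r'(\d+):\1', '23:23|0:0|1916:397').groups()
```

('23',)

The match spans [0:5] → '23:23'.
Captured: group 1 = '23'.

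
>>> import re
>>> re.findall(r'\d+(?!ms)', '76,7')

A negative assertion filters positions out without eating any characters.
Walking the string: at [0:2] → '76'; at [3:4] → '7'.
Since nothing is captured, `findall` lists the 2 matched substrings directly.

['76', '7']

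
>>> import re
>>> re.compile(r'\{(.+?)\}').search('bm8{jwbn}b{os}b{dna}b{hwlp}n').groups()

('jwbn',)

The match spans [3:9] → '{jwbn}'.
Captured: group 1 = 'jwbn'.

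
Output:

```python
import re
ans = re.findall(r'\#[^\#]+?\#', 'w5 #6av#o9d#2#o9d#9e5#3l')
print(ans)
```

['#6av#', '#2#', '#9e5#']

Walking the string: at [3:8] → '#6av#'; at [11:14] → '#2#'; at [17:22] → '#9e5#'.
`findall` yields the raw match text (3 of them) because the pattern has no groups.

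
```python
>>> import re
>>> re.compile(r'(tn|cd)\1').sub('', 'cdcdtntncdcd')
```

''

The backreference `\1` re-matches whatever the first group consumed, character for character.
Every occurrence is swapped for ''.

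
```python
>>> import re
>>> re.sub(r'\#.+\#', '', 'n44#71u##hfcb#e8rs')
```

'n44e8rs'

Matches: at [3:14] → '#71u##hfcb#'.
Each match is replaced by ''.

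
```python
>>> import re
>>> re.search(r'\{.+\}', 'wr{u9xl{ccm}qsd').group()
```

'{u9xl{ccm}'

The match spans [2:12] → '{u9xl{ccm}'.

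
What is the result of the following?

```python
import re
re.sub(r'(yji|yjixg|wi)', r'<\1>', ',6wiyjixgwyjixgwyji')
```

Alternation isn't longest-match — the leftmost alternative that fits at this position is chosen.
Matches: at [2:4] → 'wi'; at [4:7] → 'yji'; at [10:13] → 'yji'; at [16:19] → 'yji'.
`\1` in the replacement pulls in group 1's text for each match.

',6<wi><yji>xgw<yji>xgw<yji>'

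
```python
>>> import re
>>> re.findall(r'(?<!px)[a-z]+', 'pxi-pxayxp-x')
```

['pxi', 'pxayxp', 'x']

Because the assertion is negative and zero-width, positions next to the forbidden text are skipped.
With no groups in the pattern, `findall` gives back each whole match — 3 here.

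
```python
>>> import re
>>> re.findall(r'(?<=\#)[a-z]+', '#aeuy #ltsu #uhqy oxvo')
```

Lookahead/lookbehind check context without consuming it, so the matched span excludes the asserted characters.
Since nothing is captured, `findall` lists the 3 matched substrings directly.

['aeuy', 'ltsu', 'uhqy']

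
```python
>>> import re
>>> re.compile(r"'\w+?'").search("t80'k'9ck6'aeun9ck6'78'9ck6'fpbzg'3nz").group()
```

"'k'"

The match spans [3:6] → "'k'".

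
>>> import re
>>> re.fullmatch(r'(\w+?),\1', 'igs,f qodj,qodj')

`re.fullmatch` is like wrapping the pattern in `^…$` (in single-line mode).
Here the pattern can't cover the whole string, so the call returns None.

None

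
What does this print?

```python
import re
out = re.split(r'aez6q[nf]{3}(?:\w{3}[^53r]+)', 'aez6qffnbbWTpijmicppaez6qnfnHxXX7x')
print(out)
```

The pattern matches the literal 'aez', then the literal '6q', then exactly 3 of one of [nf]; then exactly 3 of a word character, then one or more of any character except [53r] (non-capturing group).
Matches to split on: at [0:34] → 'aez6qffnbbWTpijmicppaez6qnfnHxXX7x'.
Splitting on the pattern gives 2 pieces.

['', '']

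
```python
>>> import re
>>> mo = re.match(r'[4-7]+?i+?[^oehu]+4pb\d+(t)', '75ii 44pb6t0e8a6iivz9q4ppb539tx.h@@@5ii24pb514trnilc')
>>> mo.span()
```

Pattern: one or more of a character in [4-7] (lazy); then one or more of a literal 'i' (lazy); then one or more of any character except [oehu], then the literal '4pb', then one or more of a digit; then a literal 't' (captured).
`re.match` only tries the pattern at the start of the string.
The match spans [0:11] → '75ii 44pb6t'.
Captured: group 1 = 't'.

(0, 11)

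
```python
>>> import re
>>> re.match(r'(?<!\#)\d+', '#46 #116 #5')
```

None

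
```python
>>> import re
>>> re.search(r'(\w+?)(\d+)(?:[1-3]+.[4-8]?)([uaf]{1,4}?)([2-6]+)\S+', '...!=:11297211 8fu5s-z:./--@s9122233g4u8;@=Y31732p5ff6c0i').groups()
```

The match spans [6:57] → '11297211 8fu5s-z:./--@s9122233g4u8;@=Y31732p5ff6c0i'.
Captured: group 1 = '1', group 2 = '129721', group 3 = 'fu', group 4 = '5'.

('1', '129721', 'fu', '5')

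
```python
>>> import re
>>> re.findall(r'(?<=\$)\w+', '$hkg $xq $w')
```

The lookaround is zero-width — it requires the adjacent text to match without consuming it, so the asserted text isn't part of the match.
Matches: at [1:4] → 'hkg'; at [6:8] → 'xq'; at [10:11] → 'w'.
No capturing groups, so `findall` returns the 3 full match strings.

['hkg', 'xq', 'w']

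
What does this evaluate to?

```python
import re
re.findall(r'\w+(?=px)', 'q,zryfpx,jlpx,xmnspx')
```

['zryf', 'jl', 'xmns']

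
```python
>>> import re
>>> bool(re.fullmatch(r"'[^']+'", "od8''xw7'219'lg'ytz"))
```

False

For `fullmatch`, every character of the input must be accounted for by the pattern.
Here the pattern can't cover the whole string, so the call returns None, and `bool(None)` is False.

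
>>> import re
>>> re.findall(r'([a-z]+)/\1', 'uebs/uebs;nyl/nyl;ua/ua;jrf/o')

['uebs', 'nyl', 'ua']

The backreference `\1` re-matches whatever the first group consumed, character for character.
Because there's exactly one group, `findall` drops the full match and keeps group 1 from each hit.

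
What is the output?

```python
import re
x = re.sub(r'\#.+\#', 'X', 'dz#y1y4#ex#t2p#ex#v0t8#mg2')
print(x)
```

dzXmg2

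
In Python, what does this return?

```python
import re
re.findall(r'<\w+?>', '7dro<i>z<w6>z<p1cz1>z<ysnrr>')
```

`findall` yields the raw match text (4 of them) because the pattern has no groups.

['<i>', '<w6>', '<p1cz1>', '<ysnrr>']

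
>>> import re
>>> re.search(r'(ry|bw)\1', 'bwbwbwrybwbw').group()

After group 1 captures some text, `\1` only succeeds where that same text appears again.
The match spans [0:4] → 'bwbw'.

'bwbw'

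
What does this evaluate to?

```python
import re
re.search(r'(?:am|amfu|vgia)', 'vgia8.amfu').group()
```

'vgia'

The match spans [0:4] → 'vgia'.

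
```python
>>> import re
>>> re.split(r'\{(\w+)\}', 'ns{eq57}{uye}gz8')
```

['ns', 'eq57', '', 'uye', 'gz8']

Matches to split on: at [2:8] → '{eq57}'; at [8:13] → '{uye}'.
`re.split` interleaves the captured-group text with the surrounding fragments.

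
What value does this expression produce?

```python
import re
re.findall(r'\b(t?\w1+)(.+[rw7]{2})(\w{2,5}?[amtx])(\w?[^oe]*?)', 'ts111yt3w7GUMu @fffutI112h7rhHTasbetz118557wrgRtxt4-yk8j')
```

[('ts111', 'yt3w7GUMu @fffutI112h7rhHTasbetz118557wr', 'gRt', 'x')]

Pattern: a word boundary (`\b`, zero-width); then optionally a literal 't', then a word character, then one or more of the literal '1' (captured); then one or more of any character, then exactly 2 of one of [rw7] (captured); then 2 to 5 of a word character (lazy), then one of [amtx] (captured); then optionally a word character, then zero or more of any character except [oe] (lazy) (captured).
The `?` after the quantifier makes it lazy — it takes as little as possible before letting the rest of the pattern try.
Walking the string: at [0:49] match 'ts111yt3w7GUMu @fffutI112h7rhHTasbetz118557wrgRtx', groups = ('ts111', 'yt3w7GUMu @fffutI112h7rhHTasbetz118557wr', 'gRt', 'x').
Multiple groups make `findall` return tuples — one 4-tuple for the one match.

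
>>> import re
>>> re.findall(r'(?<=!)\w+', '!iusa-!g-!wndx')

['iusa', 'g', 'wndx']

The lookaround is zero-width — it requires the adjacent text to match without consuming it, so the asserted text isn't part of the match.
`findall` yields the raw match text (3 of them) because the pattern has no groups.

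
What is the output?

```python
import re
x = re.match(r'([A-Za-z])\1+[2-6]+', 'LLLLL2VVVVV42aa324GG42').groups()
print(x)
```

('L',)

The backreference `\1` re-matches whatever the first group consumed, character for character.
`re.match` only tries the pattern at the start of the string.
The match spans [0:6] → 'LLLLL2'.
Captured: group 1 = 'L'.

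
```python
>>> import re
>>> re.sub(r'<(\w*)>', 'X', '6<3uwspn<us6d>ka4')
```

Matches: at [8:14] → '<us6d>'.
Every occurrence is swapped for 'X'.

'6<3uwspnXka4'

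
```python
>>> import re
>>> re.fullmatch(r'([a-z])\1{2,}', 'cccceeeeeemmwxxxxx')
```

The backreference `\1` re-matches whatever the first group consumed, character for character.
`re.fullmatch` is like wrapping the pattern in `^…$` (in single-line mode).
Here the string isn't matched end-to-end, so the call returns None.

None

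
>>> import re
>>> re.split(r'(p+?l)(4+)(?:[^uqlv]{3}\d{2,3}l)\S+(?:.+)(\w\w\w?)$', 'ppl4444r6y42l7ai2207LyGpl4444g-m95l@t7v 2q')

['', 'ppl', '4444', '2q', '']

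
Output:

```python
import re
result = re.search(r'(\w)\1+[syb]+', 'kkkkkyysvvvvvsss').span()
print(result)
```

(0, 8)

`\1` has to match the exact text group 1 already captured.
The match spans [0:8] → 'kkkkkyys'.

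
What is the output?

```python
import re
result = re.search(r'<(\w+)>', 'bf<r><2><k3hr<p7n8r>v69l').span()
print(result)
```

(2, 5)

The match spans [2:5] → '<r>'.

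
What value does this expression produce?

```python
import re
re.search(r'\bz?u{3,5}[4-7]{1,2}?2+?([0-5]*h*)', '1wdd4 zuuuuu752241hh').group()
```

Pattern: a word boundary (`\b`, zero-width); then optionally the literal 'z', then 3 to 5 of a literal 'u', then 1 to 2 of a character in [4-7] (lazy); then one or more of a literal '2' (lazy); then zero or more of a character in [0-5], then zero or more of a literal 'h' (captured).
`re.search` tries every starting position until one works.
The match spans [6:20] → 'zuuuuu752241hh'.
Captured: group 1 = '241hh'.

'zuuuuu752241hh'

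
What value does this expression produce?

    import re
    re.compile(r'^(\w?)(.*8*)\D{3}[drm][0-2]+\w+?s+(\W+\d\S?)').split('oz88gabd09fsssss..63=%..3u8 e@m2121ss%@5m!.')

The pattern matches anchored at the start of the string; then optionally a word character (captured); then zero or more of any character, then zero or more of the literal '8' (captured); then exactly 3 of a non-digit, then one of [drm]; then one or more of a character in [0-2], then one or more of a word character (lazy), then one or more of the literal 's'; then one or more of a non-word character, then a digit, then optionally a non-whitespace character (captured).
Because the pattern has a capturing group, `split` also inserts each captured text between the pieces.

['', 'o', 'z88gabd09fsssss..63=%..3u8', '%@5m', '!.']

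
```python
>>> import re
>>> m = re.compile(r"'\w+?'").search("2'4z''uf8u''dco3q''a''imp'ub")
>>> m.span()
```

(1, 5)

The match spans [1:5] → "'4z'".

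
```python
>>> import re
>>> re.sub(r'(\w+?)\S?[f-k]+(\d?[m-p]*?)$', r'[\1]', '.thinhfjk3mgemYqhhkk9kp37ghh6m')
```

Pattern: one or more of a word character (lazy) (captured); then optionally a non-whitespace character, then one or more of a character in [f-k]; then optionally a digit, then zero or more of a character in [m-p] (lazy) (captured); then anchored at the end.
The `?` after the quantifier makes it lazy — it takes as little as possible before letting the rest of the pattern try.
Matches: at [1:30] → 'thinhfjk3mgemYqhhkk9kp37ghh6m'.
The replacement refers to a captured group, so each match is rewritten using its own captured text.

'.[thinhfjk3mgemYqhhkk9kp3]'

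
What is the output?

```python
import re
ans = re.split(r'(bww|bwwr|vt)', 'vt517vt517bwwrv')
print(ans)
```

The regex engine tests alternatives in the order written; an earlier branch that matches wins even if a later one would match more.
Matches to split on: at [0:2] → 'vt'; at [5:7] → 'vt'; at [10:13] → 'bww'.
With a capturing group present, the delimiter's captured portion is kept in the result list.

['', 'vt', '517', 'vt', '517', 'bww', 'rv']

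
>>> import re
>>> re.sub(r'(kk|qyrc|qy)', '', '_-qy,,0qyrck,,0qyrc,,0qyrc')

Alternation tries branches left to right and keeps the first one that lets the overall match succeed at that position.
Every occurrence is swapped for ''.

'_-,,0k,,0,,0'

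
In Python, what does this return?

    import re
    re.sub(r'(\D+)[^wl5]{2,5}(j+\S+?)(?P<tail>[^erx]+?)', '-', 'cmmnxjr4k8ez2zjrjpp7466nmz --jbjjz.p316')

'--pp7466-p316'

This matches one or more of a non-digit (captured); then 2 to 5 of any character except [wl5]; then one or more of a literal 'j', then one or more of a non-whitespace character (lazy) (captured); then one or more of any character except [erx] (lazy) (captured as 'tail').
Each match is replaced by '-'.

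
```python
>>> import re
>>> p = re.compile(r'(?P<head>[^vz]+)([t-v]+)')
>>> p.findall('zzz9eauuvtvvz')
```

[('9eauu', 'vtvv')]

Pattern: one or more of any character except [vz] (captured as 'head'); then one or more of a character in [t-v] (captured).
Scanning left to right: at [3:12] match '9eauuvtvv', groups = ('9eauu', 'vtvv').
2 groups means the one result is a tuple of 2 captured strings — 1 here.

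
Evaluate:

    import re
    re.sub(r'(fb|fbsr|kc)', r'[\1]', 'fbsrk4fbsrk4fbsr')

The regex engine tests alternatives in the order written; an earlier branch that matches wins even if a later one would match more.
Matches: at [0:2] → 'fb'; at [6:8] → 'fb'; at [12:14] → 'fb'.
`\1` in the replacement pulls in group 1's text for each match.

'[fb]srk4[fb]srk4[fb]sr'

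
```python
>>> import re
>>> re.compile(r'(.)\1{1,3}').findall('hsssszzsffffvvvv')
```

`\1` has to match the exact text group 1 already captured.
Matches: at [1:5] match 'ssss', group 1 = 's'; at [5:7] match 'zz', group 1 = 'z'; at [8:12] match 'ffff', group 1 = 'f'; at [12:16] match 'vvvv', group 1 = 'v'.
`findall` collects group 1 from each match (4 total).

['s', 'z', 'f', 'v']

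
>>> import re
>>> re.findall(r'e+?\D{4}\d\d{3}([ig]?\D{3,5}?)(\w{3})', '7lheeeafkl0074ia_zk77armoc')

[('ia_z', 'k77')]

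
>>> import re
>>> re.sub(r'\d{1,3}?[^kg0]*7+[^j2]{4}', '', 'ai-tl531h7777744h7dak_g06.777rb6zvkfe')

'ai-tlgvkfe'

This matches 1 to 3 of a digit (lazy), then zero or more of any character except [kg0], then one or more of a literal '7'; then exactly 4 of any character except [j2].
Matches: at [5:22] → '531h7777744h7dak_'; at [23:33] → '06.777rb6z'.
Each match is replaced by ''.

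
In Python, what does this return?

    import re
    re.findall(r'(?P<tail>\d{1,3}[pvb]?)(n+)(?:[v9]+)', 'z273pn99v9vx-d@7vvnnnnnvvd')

[('273p', 'n')]

Pattern: 1 to 3 of a digit, then optionally one of [pvb] (captured as 'tail'); then one or more of a literal 'n' (captured); then one or more of one of [v9] (non-capturing group).
Scanning left to right: at [1:11] match '273pn99v9v', groups = ('273p', 'n').
Multiple groups make `findall` return tuples — one 2-tuple for the one match.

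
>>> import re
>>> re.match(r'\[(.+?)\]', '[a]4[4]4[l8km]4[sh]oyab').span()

With `match`, the pattern is implicitly anchored at the beginning.
The match spans [0:3] → '[a]'.

(0, 3)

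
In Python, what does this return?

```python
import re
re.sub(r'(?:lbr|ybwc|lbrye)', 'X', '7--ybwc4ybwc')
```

'7--X4X'

Every occurrence is swapped for 'X'.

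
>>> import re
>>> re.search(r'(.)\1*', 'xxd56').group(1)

'x'

`\1` is not a pattern — it's the concrete string captured by group 1, re-applied verbatim.
`search` walks the string left to right and returns the first match it finds.
The match spans [0:2] → 'xx'.
Captured: group 1 = 'x'.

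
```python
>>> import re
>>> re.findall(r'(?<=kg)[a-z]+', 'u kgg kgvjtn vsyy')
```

['g', 'vjtn']

The positive lookaround only admits positions where the adjacent text matches; those characters stay outside the span.
Walking the string: at [4:5] → 'g'; at [8:12] → 'vjtn'.
`findall` yields the raw match text (2 of them) because the pattern has no groups.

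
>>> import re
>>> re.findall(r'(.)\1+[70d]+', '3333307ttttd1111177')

The backreference `\1` re-matches whatever the first group consumed, character for character.
Matches: at [0:7] match '3333307', group 1 = '3'; at [7:12] match 'ttttd', group 1 = 't'; at [12:19] match '1111177', group 1 = '1'.
With a single group, `findall` returns only what that group captured — 3 items.

['3', 't', '1']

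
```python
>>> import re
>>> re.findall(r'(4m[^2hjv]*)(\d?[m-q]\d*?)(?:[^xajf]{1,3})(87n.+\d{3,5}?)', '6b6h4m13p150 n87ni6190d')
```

[('4m13', 'p15', '87ni6190')]

The pattern matches the literal '4m', then zero or more of any character except [2hjv] (captured); then optionally a digit, then a character in [m-q], then zero or more of a digit (lazy) (captured); then 1 to 3 of any character except [xajf] (non-capturing group); then the literal '87n', then one or more of any character, then 3 to 5 of a digit (lazy) (captured).
With the lazy modifier that quantifier settles for the fewest repetitions that let the rest of the pattern succeed (the atoms after it are unaffected and can still be greedy).
Scanning left to right: at [4:22] match '4m13p150 n87ni6190', groups = ('4m13', 'p15', '87ni6190').
3 groups means the one result is a tuple of 3 captured strings — 1 here.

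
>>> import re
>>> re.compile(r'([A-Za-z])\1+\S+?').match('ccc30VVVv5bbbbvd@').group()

With `match`, the pattern is implicitly anchored at the beginning.
The match spans [0:4] → 'ccc3'.

'ccc3'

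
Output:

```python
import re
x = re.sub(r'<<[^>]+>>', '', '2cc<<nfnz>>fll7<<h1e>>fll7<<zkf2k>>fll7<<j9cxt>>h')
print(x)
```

2ccfll7fll7fll7h

Matches: at [3:11] → '<<nfnz>>'; at [15:22] → '<<h1e>>'; at [26:35] → '<<zkf2k>>'; at [39:48] → '<<j9cxt>>'.
Every occurrence is swapped for ''.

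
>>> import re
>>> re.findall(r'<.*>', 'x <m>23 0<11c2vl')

Walking the string: at [2:5] → '<m>'.
No capturing groups, so `findall` returns the 1 full match string.

['<m>']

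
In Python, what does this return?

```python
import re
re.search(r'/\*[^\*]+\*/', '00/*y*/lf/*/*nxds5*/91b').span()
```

(2, 7)

`re.search` tries every starting position until one works.
The match spans [2:7] → '/*y*/'.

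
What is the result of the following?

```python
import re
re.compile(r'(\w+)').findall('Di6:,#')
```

The pattern matches one or more of a word character (captured).
Walking the string: at [0:3] match 'Di6', group 1 = 'Di6'.
`findall` collects group 1 from the one match (1 total).

['Di6']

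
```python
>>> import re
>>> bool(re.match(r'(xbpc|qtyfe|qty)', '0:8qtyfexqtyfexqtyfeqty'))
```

`match` is anchored at position 0; if the pattern doesn't fit there, it returns None.
Here position 0 doesn't satisfy it, so the call returns None, and `bool(None)` is False.

False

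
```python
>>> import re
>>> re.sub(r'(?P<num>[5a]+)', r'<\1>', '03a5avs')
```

'03<a5a>vs'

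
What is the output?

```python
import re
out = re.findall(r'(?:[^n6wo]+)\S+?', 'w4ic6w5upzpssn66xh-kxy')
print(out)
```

With the lazy modifier that quantifier settles for the fewest repetitions that let the rest of the pattern succeed (the atoms after it are unaffected and can still be greedy).
Since nothing is captured, `findall` lists the 3 matched substrings directly.

['4ic6', '5upzpssn', 'xh-kxy']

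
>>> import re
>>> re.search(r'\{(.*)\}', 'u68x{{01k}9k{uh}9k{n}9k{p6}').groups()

('{01k}9k{uh}9k{n}9k{p6',)

Unlike `match`, `search` isn't anchored — it looks for the pattern anywhere in the string.
The match spans [4:27] → '{{01k}9k{uh}9k{n}9k{p6}'.
Captured: group 1 = '{01k}9k{uh}9k{n}9k{p6'.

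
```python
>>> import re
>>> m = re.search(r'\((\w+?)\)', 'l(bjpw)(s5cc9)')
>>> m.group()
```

Unlike `match`, `search` isn't anchored — it looks for the pattern anywhere in the string.
The match spans [1:7] → '(bjpw)'.
Captured: group 1 = 'bjpw'.

'(bjpw)'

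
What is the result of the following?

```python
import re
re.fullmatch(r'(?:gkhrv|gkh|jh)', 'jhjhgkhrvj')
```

None

`re.fullmatch` requires the pattern to consume the entire string.
Here the pattern can't cover the whole string, so the call returns None.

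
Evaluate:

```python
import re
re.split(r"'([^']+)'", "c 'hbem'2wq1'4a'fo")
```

Matches to split on: at [2:8] → "'hbem'"; at [12:16] → "'4a'".
`re.split` interleaves the captured-group text with the surrounding fragments.

['c ', 'hbem', '2wq1', '4a', 'fo']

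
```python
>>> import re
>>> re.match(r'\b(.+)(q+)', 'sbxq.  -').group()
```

This matches a word boundary (`\b`, zero-width); then one or more of any character (captured); then one or more of a literal 'q' (captured).
`match` is anchored at position 0; if the pattern doesn't fit there, it returns None.
The match spans [0:4] → 'sbxq'.
Captured: group 1 = 'sbx', group 2 = 'q'.

'sbxq'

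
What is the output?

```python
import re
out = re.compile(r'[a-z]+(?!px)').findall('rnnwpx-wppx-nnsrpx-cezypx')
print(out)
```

['rnnwpx', 'wppx', 'nnsrpx', 'cezypx']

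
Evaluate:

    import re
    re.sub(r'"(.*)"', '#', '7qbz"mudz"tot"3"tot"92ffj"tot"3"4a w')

Matches: at [4:32] → '"mudz"tot"3"tot"92ffj"tot"3"'.
Every occurrence is swapped for '#'.

'7qbz#4a w'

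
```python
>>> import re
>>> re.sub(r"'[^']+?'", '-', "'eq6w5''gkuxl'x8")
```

'--x8'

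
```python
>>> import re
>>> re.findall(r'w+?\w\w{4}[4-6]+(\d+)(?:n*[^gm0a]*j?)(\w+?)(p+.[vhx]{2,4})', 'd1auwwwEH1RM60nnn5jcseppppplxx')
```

[('0', 'p', 'plxx')]

The pattern matches one or more of a literal 'w' (lazy); then a word character, then exactly 4 of a word character, then one or more of a character in [4-6]; then one or more of a digit (captured); then zero or more of the literal 'n', then zero or more of any character except [gm0a], then optionally a literal 'j' (non-capturing group); then one or more of a word character (lazy) (captured); then one or more of the literal 'p', then any character, then 2 to 4 of one of [vhx] (captured).
Walking the string: at [4:30] match 'wwwEH1RM60nnn5jcseppppplxx', groups = ('0', 'p', 'plxx').
3 groups means the one result is a tuple of 3 captured strings — 1 here.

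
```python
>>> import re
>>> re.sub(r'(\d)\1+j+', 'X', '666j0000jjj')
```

After group 1 captures some text, `\1` only succeeds where that same text appears again.
Each match is replaced by 'X'.

'XX'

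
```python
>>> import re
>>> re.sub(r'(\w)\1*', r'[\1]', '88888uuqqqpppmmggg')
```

After group 1 captures some text, `\1` only succeeds where that same text appears again.
The replacement refers to a captured group, so each match is rewritten using its own captured text.

'[8][u][q][p][m][g]'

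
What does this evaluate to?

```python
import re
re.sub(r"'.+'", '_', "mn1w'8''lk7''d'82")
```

'mn1w_82'

`sub` substitutes '_' at each match site.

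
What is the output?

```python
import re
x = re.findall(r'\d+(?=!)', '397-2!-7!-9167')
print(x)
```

['2', '7']

The lookaround is zero-width — it requires the adjacent text to match without consuming it, so the asserted text isn't part of the match.
Scanning left to right: at [4:5] → '2'; at [7:8] → '7'.
With no groups in the pattern, `findall` gives back each whole match — 2 here.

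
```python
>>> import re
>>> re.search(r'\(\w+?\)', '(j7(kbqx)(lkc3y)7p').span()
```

The match spans [3:9] → '(kbqx)'.

(3, 9)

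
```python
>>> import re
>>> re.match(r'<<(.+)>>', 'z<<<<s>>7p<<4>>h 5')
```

None

With `match`, the pattern is implicitly anchored at the beginning.
Here the string doesn't start with a match, so the call returns None.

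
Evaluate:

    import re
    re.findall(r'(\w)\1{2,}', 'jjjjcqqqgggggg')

['j', 'q', 'g']

The backreference `\1` re-matches whatever the first group consumed, character for character.
`findall` collects group 1 from each match (3 total).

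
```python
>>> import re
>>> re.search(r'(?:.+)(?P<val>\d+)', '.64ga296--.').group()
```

'.64ga296'

This matches one or more of any character (non-capturing group); then one or more of a digit (captured as 'val').
`re.search` scans for the first position where the pattern succeeds.
The match spans [0:8] → '.64ga296'.
Captured: group 1 = '6'.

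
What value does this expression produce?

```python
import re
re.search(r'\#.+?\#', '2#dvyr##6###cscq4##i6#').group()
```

'#dvyr#'

The `?` after the quantifier makes it lazy — it takes as little as possible before letting the rest of the pattern try.
The match spans [1:7] → '#dvyr#'.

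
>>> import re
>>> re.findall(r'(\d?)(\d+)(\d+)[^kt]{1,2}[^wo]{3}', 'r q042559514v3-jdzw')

[('0', '4255951', '4')]

The pattern matches optionally a digit (captured); then one or more of a digit (captured); then one or more of a digit (captured); then 1 to 2 of any character except [kt], then exactly 3 of any character except [wo].
Scanning left to right: at [3:17] match '042559514v3-jd', groups = ('0', '4255951', '4').
3 groups means the one result is a tuple of 3 captured strings — 1 here.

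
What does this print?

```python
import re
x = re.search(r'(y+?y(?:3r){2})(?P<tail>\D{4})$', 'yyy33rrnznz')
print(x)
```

None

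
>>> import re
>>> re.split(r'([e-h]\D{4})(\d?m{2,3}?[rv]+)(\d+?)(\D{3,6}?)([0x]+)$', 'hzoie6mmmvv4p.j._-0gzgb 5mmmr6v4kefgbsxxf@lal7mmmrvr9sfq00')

The pattern matches a character in [e-h], then exactly 4 of a non-digit (captured); then optionally a digit, then 2 to 3 of the literal 'm' (lazy), then one or more of one of [rv] (captured); then one or more of a digit (lazy) (captured); then 3 to 6 of a non-digit (lazy) (captured); then one or more of one of [0x] (captured); then anchored at the end.
Matches to split on: at [40:58] → 'f@lal7mmmrvr9sfq00'.
The group in the pattern means `split` returns the separators' captures alongside the pieces.

['hzoie6mmmvv4p.j._-0gzgb 5mmmr6v4kefgbsxx', 'f@lal', '7mmmrvr', '9', 'sfq', '00', '']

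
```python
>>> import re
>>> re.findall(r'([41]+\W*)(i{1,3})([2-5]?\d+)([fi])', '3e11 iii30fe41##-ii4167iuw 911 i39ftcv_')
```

[('11 ', 'iii', '30', 'f'), ('41##-', 'ii', '4167', 'i'), ('11 ', 'i', '39', 'f')]

The pattern matches one or more of one of [41], then zero or more of a non-word character (captured); then 1 to 3 of a literal 'i' (captured); then optionally a character in [2-5], then one or more of a digit (captured); then one of [fi] (captured).
Walking the string: at [2:11] match '11 iii30f', groups = ('11 ', 'iii', '30', 'f'); at [12:24] match '41##-ii4167i', groups = ('41##-', 'ii', '4167', 'i'); at [28:35] match '11 i39f', groups = ('11 ', 'i', '39', 'f').
With 4 capturing groups, `findall` returns a 4-tuple per match.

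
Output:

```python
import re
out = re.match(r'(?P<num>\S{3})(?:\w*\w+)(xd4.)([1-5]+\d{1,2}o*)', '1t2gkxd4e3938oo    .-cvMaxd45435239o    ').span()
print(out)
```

With `match`, the pattern is implicitly anchored at the beginning.
The match spans [0:12] → '1t2gkxd4e393'.

(0, 12)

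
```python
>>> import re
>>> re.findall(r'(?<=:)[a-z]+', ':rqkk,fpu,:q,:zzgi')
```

['rqkk', 'q', 'zzgi']

Lookahead/lookbehind check context without consuming it, so the matched span excludes the asserted characters.
Walking the string: at [1:5] → 'rqkk'; at [11:12] → 'q'; at [14:18] → 'zzgi'.
With no groups in the pattern, `findall` gives back each whole match — 3 here.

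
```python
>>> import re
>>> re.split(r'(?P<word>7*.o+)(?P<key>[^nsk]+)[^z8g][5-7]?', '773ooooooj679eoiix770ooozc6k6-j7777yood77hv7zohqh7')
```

['', '773oooooo', 'j679eoiix770ooozc6', '-j', '7777yoo', 'd77hv7zohqh', '']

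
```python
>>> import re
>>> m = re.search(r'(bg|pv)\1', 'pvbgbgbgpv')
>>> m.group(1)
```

'bg'

The match spans [2:6] → 'bgbg'.
Captured: group 1 = 'bg'.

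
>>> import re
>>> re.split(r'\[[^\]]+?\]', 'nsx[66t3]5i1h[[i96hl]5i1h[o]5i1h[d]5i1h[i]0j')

['nsx', '5i1h', '5i1h', '5i1h', '5i1h', '0j']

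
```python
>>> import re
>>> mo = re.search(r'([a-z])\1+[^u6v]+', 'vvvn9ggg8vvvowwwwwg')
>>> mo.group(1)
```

'v'

After group 1 captures some text, `\1` only succeeds where that same text appears again.
`search` walks the string left to right and returns the first match it finds.
The match spans [0:9] → 'vvvn9ggg8'.
Captured: group 1 = 'v'.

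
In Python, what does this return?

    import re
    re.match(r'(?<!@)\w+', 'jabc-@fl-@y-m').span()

`re.match` won't scan ahead — the pattern has to work from the very first character.
The match spans [0:4] → 'jabc'.

(0, 4)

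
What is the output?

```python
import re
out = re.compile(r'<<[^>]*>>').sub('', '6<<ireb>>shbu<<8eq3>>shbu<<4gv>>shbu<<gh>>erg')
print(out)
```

`sub` substitutes '' at each match site.

6shbushbushbuerg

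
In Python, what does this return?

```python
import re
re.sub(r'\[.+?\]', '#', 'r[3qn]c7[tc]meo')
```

The `?` after the quantifier makes it lazy — it takes as little as possible before letting the rest of the pattern try.
Matches: at [1:6] → '[3qn]'; at [8:12] → '[tc]'.
`sub` substitutes '#' at each match site.

'r#c7#meo'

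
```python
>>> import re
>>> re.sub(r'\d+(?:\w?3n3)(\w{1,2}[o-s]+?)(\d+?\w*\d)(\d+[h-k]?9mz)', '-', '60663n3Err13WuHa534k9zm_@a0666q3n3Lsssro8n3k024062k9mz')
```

'60663n3Err13WuHa534k9zm_@a-'

This matches one or more of a digit; then optionally a word character, then the literal '3n3' (non-capturing group); then 1 to 2 of a word character, then one or more of a character in [o-s] (lazy) (captured); then one or more of a digit (lazy), then zero or more of a word character, then a digit (captured); then one or more of a digit, then optionally a character in [h-k], then the literal '9mz' (captured).
`sub` substitutes '-' at each match site.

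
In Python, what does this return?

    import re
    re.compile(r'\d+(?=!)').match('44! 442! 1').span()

(0, 2)

The positive lookaround only admits positions where the adjacent text matches; those characters stay outside the span.
`re.match` won't scan ahead — the pattern has to work from the very first character.
The match spans [0:2] → '44'.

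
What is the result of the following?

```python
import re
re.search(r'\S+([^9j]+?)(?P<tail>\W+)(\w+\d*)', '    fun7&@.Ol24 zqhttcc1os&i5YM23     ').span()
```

The match spans [4:33] → 'fun7&@.Ol24 zqhttcc1os&i5YM23'.

(4, 33)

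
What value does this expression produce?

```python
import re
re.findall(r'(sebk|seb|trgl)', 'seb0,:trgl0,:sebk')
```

['seb', 'trgl', 'sebk']

`|` is ordered: at each position the engine commits to the first alternative that works.
Matches: at [0:3] match 'seb', group 1 = 'seb'; at [6:10] match 'trgl', group 1 = 'trgl'; at [13:17] match 'sebk', group 1 = 'sebk'.
With a single group, `findall` returns only what that group captured — 3 items.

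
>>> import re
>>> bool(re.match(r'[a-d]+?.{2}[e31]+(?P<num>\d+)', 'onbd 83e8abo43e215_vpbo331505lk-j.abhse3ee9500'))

With `match`, the pattern is implicitly anchored at the beginning.
Here the string doesn't start with a match, so the call returns None, and `bool(None)` is False.

False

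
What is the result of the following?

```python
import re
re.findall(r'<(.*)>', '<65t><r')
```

['65t']

`findall` collects group 1 from the one match (1 total).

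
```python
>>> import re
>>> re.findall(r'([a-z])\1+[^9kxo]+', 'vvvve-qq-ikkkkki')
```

`\1` has to match the exact text group 1 already captured.
One capturing group, so `findall` returns just the captured substring from each match — 2 in all.

['v', 'k']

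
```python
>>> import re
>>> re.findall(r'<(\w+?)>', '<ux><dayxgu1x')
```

Matches: at [0:4] match '<ux>', group 1 = 'ux'.
`findall` collects group 1 from the one match (1 total).

['ux']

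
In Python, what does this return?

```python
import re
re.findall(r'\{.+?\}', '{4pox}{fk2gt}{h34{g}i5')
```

Matches: at [0:6] → '{4pox}'; at [6:13] → '{fk2gt}'; at [13:20] → '{h34{g}'.
With no groups in the pattern, `findall` gives back each whole match — 3 here.

['{4pox}', '{fk2gt}', '{h34{g}']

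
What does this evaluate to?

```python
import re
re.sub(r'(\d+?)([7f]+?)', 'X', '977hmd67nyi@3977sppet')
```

This matches one or more of a digit (lazy) (captured); then one or more of one of [7f] (lazy) (captured).
`sub` substitutes 'X' at each match site.

'X7hmdXnyi@X7sppet'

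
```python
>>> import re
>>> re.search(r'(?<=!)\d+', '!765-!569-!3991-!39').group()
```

'765'

Lookahead/lookbehind check context without consuming it, so the matched span excludes the asserted characters.
The match spans [1:4] → '765'.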